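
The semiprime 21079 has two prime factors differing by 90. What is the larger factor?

197

Since p = q + 90, we have 21079 = q(q + 90), so q² + 90q − 21079 = 0.
Discriminant: 90² + 4·21079 = 8100 + 84316 = 92416; √92416 = 304.
q = (−90 + 304)/2 = 107, and p = q + 90 = 197.
Check: 107 · 197 = 21079.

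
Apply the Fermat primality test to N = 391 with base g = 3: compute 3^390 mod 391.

151

3^1 ≡ 3 (mod 391)
3^2 ≡ 3^2 = 9 ≡ 9 (mod 391)
3^4 ≡ 9^2 = 81 ≡ 81 (mod 391)
3^8 ≡ 81^2 = 6561 ≡ 305 (mod 391)
3^16 ≡ 305^2 = 93025 ≡ 358 (mod 391)
3^32 ≡ 358^2 = 128164 ≡ 307 (mod 391)
3^64 ≡ 307^2 = 94249 ≡ 18 (mod 391)
3^128 ≡ 18^2 = 324 ≡ 324 (mod 391)
3^256 ≡ 324^2 = 104976 ≡ 188 (mod 391)
390 = 256 + 128 + 4 + 2 in binary powers of 2.
So 3^390 ≡ 188 · 324 · 81 · 9 ≡ 151 (mod 391).
Since 151 ≠ 1, base 3 is a Fermat witness: 391 is composite.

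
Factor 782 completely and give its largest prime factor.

23

782 = 2 · 391
391 = 17 · 23
23 is prime.
So 782 = 2 · 17 · 23; the largest prime factor is 23.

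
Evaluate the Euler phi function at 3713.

3588

Factor: 3713 = 47 · 79.
φ(3713) = (47−1) · (79−1) = 46 · 78 = 3588.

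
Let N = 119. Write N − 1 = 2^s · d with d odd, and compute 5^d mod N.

119 − 1 = 118 = 2^1 · 59, so d = 59.
5^1 ≡ 5 (mod 119)
5^2 ≡ 5^2 = 25 ≡ 25 (mod 119)
5^4 ≡ 25^2 = 625 ≡ 30 (mod 119)
5^8 ≡ 30^2 = 900 ≡ 67 (mod 119)
5^16 ≡ 67^2 = 4489 ≡ 86 (mod 119)
5^32 ≡ 86^2 = 7396 ≡ 18 (mod 119)
59 = 32 + 16 + 8 + 2 + 1 in binary powers of 2.
So 5^59 ≡ 18 · 86 · 67 · 25 · 5 ≡ 45 (mod 119).
Squaring chain: 45; never reaches −1, so base 5 is a Miller–Rabin witness that 119 is composite.

45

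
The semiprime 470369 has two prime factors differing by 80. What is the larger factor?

727

Since p = q + 80, we have 470369 = q(q + 80), so q² + 80q − 470369 = 0.
Discriminant: 80² + 4·470369 = 6400 + 1881476 = 1887876; √1887876 = 1374.
q = (−80 + 1374)/2 = 647, and p = q + 80 = 727.
Check: 647 · 727 = 470369.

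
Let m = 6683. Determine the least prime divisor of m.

6683 is odd.
Digit sum 23, not divisible by 3.
Ends in 3: not divisible by 5.
7: 6683 = 7·954 + 5
11: 6683 = 11·607 + 6
13: 6683 = 13·514 + 1
17: 6683 = 17·393 + 2
19: 6683 = 19·351 + 14
23: 6683 = 23·290 + 13
29: 6683 = 29·230 + 13
31: 6683 = 31·215 + 18
37: 6683 = 37·180 + 23
41: 6683 = 41·163

41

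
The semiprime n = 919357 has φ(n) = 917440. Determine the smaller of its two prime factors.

941

φ(n) = (p−1)(q−1) = n − (p+q) + 1, so p + q = 919357 − 917440 + 1 = 1918.
p and q are the roots of t² − 1918t + 919357 = 0.
Discriminant: 1918² − 4·919357 = 3678724 − 3677428 = 1296; √1296 = 36.
q = (1918 − 36)/2 = 941, p = (1918 + 36)/2 = 977.
Check: 941 · 977 = 919357.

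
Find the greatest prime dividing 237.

79

237 = 3 · 79
79 is prime.
So 237 = 3 · 79; the largest prime factor is 79.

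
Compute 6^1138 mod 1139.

920

6^1 ≡ 6 (mod 1139)
6^2 ≡ 6^2 = 36 ≡ 36 (mod 1139)
6^4 ≡ 36^2 = 1296 ≡ 157 (mod 1139)
6^8 ≡ 157^2 = 24649 ≡ 730 (mod 1139)
6^16 ≡ 730^2 = 532900 ≡ 987 (mod 1139)
6^32 ≡ 987^2 = 974169 ≡ 324 (mod 1139)
6^64 ≡ 324^2 = 104976 ≡ 188 (mod 1139)
6^128 ≡ 188^2 = 35344 ≡ 35 (mod 1139)
6^256 ≡ 35^2 = 1225 ≡ 86 (mod 1139)
6^512 ≡ 86^2 = 7396 ≡ 562 (mod 1139)
6^1024 ≡ 562^2 = 315844 ≡ 341 (mod 1139)
1138 = 1024 + 64 + 32 + 16 + 2 in binary powers of 2.
So 6^1138 ≡ 341 · 188 · 324 · 987 · 36 ≡ 920 (mod 1139).
Since 920 ≠ 1, base 6 is a Fermat witness: 1139 is composite.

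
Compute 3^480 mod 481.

3^1 ≡ 3 (mod 481)
3^2 ≡ 3^2 = 9 ≡ 9 (mod 481)
3^4 ≡ 9^2 = 81 ≡ 81 (mod 481)
3^8 ≡ 81^2 = 6561 ≡ 308 (mod 481)
3^16 ≡ 308^2 = 94864 ≡ 107 (mod 481)
3^32 ≡ 107^2 = 11449 ≡ 386 (mod 481)
3^64 ≡ 386^2 = 148996 ≡ 367 (mod 481)
3^128 ≡ 367^2 = 134689 ≡ 9 (mod 481)
3^256 ≡ 9^2 = 81 ≡ 81 (mod 481)
480 = 256 + 128 + 64 + 32 in binary powers of 2.
So 3^480 ≡ 81 · 9 · 367 · 386 ≡ 417 (mod 481).
Since 417 ≠ 1, base 3 is a Fermat witness: 481 is composite.

417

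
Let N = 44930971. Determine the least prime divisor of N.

83

44930971 is odd.
Digit sum 37, not divisible by 3.
Ends in 1: not divisible by 5.
7: 44930971 = 7·6418710 + 1
11: 44930971 = 11·4084633 + 8
13: 44930971 = 13·3456228 + 7
17: 44930971 = 17·2642998 + 5
19: 44930971 = 19·2364787 + 18
23: 44930971 = 23·1953520 + 11
29: 44930971 = 29·1549343 + 24
31: 44930971 = 31·1449386 + 5
37: 44930971 = 37·1214350 + 21
41: 44930971 = 41·1095877 + 14
43: 44930971 = 43·1044906 + 13
47: 44930971 = 47·955978 + 5
53: 44930971 = 53·847754 + 9
59: 44930971 = 59·761541 + 52
61: 44930971 = 61·736573 + 18
67: 44930971 = 67·670611 + 34
71: 44930971 = 71·632830 + 41
73: 44930971 = 73·615492 + 55
79: 44930971 = 79·568746 + 37
83: 44930971 = 83·541337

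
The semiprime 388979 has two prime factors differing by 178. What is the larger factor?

719

Since p = q + 178, we have 388979 = q(q + 178), so q² + 178q − 388979 = 0.
Discriminant: 178² + 4·388979 = 31684 + 1555916 = 1587600; √1587600 = 1260.
q = (−178 + 1260)/2 = 541, and p = q + 178 = 719.
Check: 541 · 719 = 388979.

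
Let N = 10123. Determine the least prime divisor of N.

10123 is odd.
Digit sum 7, not divisible by 3.
Ends in 3: not divisible by 5.
7: 10123 = 7·1446 + 1
11: 10123 = 11·920 + 3
13: 10123 = 13·778 + 9
17: 10123 = 17·595 + 8
19: 10123 = 19·532 + 15
23: 10123 = 23·440 + 3
29: 10123 = 29·349 + 2
31: 10123 = 31·326 + 17
37: 10123 = 37·273 + 22
41: 10123 = 41·246 + 37
43: 10123 = 43·235 + 18
47: 10123 = 47·215 + 18
53: 10123 = 53·191

53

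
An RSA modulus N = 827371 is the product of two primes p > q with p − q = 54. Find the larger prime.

Since p = q + 54, we have 827371 = q(q + 54), so q² + 54q − 827371 = 0.
Discriminant: 54² + 4·827371 = 2916 + 3309484 = 3312400; √3312400 = 1820.
q = (−54 + 1820)/2 = 883, and p = q + 54 = 937.
Check: 883 · 937 = 827371.

937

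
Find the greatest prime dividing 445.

445 = 5 · 89
89 is prime.
So 445 = 5 · 89; the largest prime factor is 89.

89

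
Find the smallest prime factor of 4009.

19

4009 is odd.
Digit sum 13, not divisible by 3.
Ends in 9: not divisible by 5.
7: 4009 = 7·572 + 5
11: 4009 = 11·364 + 5
13: 4009 = 13·308 + 5
17: 4009 = 17·235 + 14
19: 4009 = 19·211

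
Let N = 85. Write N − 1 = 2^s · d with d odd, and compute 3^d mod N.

73

85 − 1 = 84 = 2^2 · 21, so d = 21.
3^1 ≡ 3 (mod 85)
3^2 ≡ 3^2 = 9 ≡ 9 (mod 85)
3^4 ≡ 9^2 = 81 ≡ 81 (mod 85)
3^8 ≡ 81^2 = 6561 ≡ 16 (mod 85)
3^16 ≡ 16^2 = 256 ≡ 1 (mod 85)
21 = 16 + 4 + 1 in binary powers of 2.
So 3^21 ≡ 1 · 81 · 3 ≡ 73 (mod 85).
Squaring chain: 73 → 59; never reaches −1, so base 3 is a Miller–Rabin witness that 85 is composite.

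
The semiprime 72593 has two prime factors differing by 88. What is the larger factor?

Since p = q + 88, we have 72593 = q(q + 88), so q² + 88q − 72593 = 0.
Discriminant: 88² + 4·72593 = 7744 + 290372 = 298116; √298116 = 546.
q = (−88 + 546)/2 = 229, and p = q + 88 = 317.
Check: 229 · 317 = 72593.

317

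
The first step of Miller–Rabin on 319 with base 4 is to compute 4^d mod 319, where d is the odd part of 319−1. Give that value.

319 − 1 = 318 = 2^1 · 159, so d = 159.
4^1 ≡ 4 (mod 319)
4^2 ≡ 4^2 = 16 ≡ 16 (mod 319)
4^4 ≡ 16^2 = 256 ≡ 256 (mod 319)
4^8 ≡ 256^2 = 65536 ≡ 141 (mod 319)
4^16 ≡ 141^2 = 19881 ≡ 103 (mod 319)
4^32 ≡ 103^2 = 10609 ≡ 82 (mod 319)
4^64 ≡ 82^2 = 6724 ≡ 25 (mod 319)
4^128 ≡ 25^2 = 625 ≡ 306 (mod 319)
159 = 128 + 16 + 8 + 4 + 2 + 1 in binary powers of 2.
So 4^159 ≡ 306 · 103 · 141 · 256 · 16 · 4 ≡ 212 (mod 319).
Squaring chain: 212; never reaches −1, so base 4 is a Miller–Rabin witness that 319 is composite.

212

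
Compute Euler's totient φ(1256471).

Factor: 1256471 = 53 · 151 · 157.
φ(1256471) = (53−1) · (151−1) · (157−1) = 52 · 150 · 156 = 1216800.

1216800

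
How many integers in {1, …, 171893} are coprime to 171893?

159408

Factor: 171893 = 19 · 83 · 109.
φ(171893) = (19−1) · (83−1) · (109−1) = 18 · 82 · 108 = 159408.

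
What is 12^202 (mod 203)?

86

12^1 ≡ 12 (mod 203)
12^2 ≡ 12^2 = 144 ≡ 144 (mod 203)
12^4 ≡ 144^2 = 20736 ≡ 30 (mod 203)
12^8 ≡ 30^2 = 900 ≡ 88 (mod 203)
12^16 ≡ 88^2 = 7744 ≡ 30 (mod 203)
12^32 ≡ 30^2 = 900 ≡ 88 (mod 203)
12^64 ≡ 88^2 = 7744 ≡ 30 (mod 203)
12^128 ≡ 30^2 = 900 ≡ 88 (mod 203)
202 = 128 + 64 + 8 + 2 in binary powers of 2.
So 12^202 ≡ 88 · 30 · 88 · 144 ≡ 86 (mod 203).
Since 86 ≠ 1, base 12 is a Fermat witness: 203 is composite.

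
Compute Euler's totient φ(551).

Factor: 551 = 19 · 29.
φ(551) = (19−1) · (29−1) = 18 · 28 = 504.

504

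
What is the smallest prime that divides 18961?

18961 is odd.
Digit sum 25, not divisible by 3.
Ends in 1: not divisible by 5.
7: 18961 = 7·2708 + 5
11: 18961 = 11·1723 + 8
13: 18961 = 13·1458 + 7
17: 18961 = 17·1115 + 6
19: 18961 = 19·997 + 18
23: 18961 = 23·824 + 9
29: 18961 = 29·653 + 24
31: 18961 = 31·611 + 20
37: 18961 = 37·512 + 17
41: 18961 = 41·462 + 19
43: 18961 = 43·440 + 41
47: 18961 = 47·403 + 20
53: 18961 = 53·357 + 40
59: 18961 = 59·321 + 22
61: 18961 = 61·310 + 51
67: 18961 = 67·283

67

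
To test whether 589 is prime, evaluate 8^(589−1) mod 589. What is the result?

419

8^1 ≡ 8 (mod 589)
8^2 ≡ 8^2 = 64 ≡ 64 (mod 589)
8^4 ≡ 64^2 = 4096 ≡ 562 (mod 589)
8^8 ≡ 562^2 = 315844 ≡ 140 (mod 589)
8^16 ≡ 140^2 = 19600 ≡ 163 (mod 589)
8^32 ≡ 163^2 = 26569 ≡ 64 (mod 589)
8^64 ≡ 64^2 = 4096 ≡ 562 (mod 589)
8^128 ≡ 562^2 = 315844 ≡ 140 (mod 589)
8^256 ≡ 140^2 = 19600 ≡ 163 (mod 589)
8^512 ≡ 163^2 = 26569 ≡ 64 (mod 589)
588 = 512 + 64 + 8 + 4 in binary powers of 2.
So 8^588 ≡ 64 · 562 · 140 · 562 ≡ 419 (mod 589).
Since 419 ≠ 1, base 8 is a Fermat witness: 589 is composite.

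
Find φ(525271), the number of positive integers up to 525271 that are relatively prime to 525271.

505440

Factor: 525271 = 61 · 79 · 109.
φ(525271) = (61−1) · (79−1) · (109−1) = 60 · 78 · 108 = 505440.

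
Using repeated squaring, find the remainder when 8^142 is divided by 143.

8^1 ≡ 8 (mod 143)
8^2 ≡ 8^2 = 64 ≡ 64 (mod 143)
8^4 ≡ 64^2 = 4096 ≡ 92 (mod 143)
8^8 ≡ 92^2 = 8464 ≡ 27 (mod 143)
8^16 ≡ 27^2 = 729 ≡ 14 (mod 143)
8^32 ≡ 14^2 = 196 ≡ 53 (mod 143)
8^64 ≡ 53^2 = 2809 ≡ 92 (mod 143)
8^128 ≡ 92^2 = 8464 ≡ 27 (mod 143)
142 = 128 + 8 + 4 + 2 in binary powers of 2.
So 8^142 ≡ 27 · 27 · 92 · 64 ≡ 64 (mod 143).
Since 64 ≠ 1, base 8 is a Fermat witness: 143 is composite.

64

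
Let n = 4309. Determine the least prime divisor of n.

4309 is odd.
Digit sum 16, not divisible by 3.
Ends in 9: not divisible by 5.
7: 4309 = 7·615 + 4
11: 4309 = 11·391 + 8
13: 4309 = 13·331 + 6
17: 4309 = 17·253 + 8
19: 4309 = 19·226 + 15
23: 4309 = 23·187 + 8
29: 4309 = 29·148 + 17
31: 4309 = 31·139

31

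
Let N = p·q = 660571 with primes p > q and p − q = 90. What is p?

Since p = q + 90, we have 660571 = q(q + 90), so q² + 90q − 660571 = 0.
Discriminant: 90² + 4·660571 = 8100 + 2642284 = 2650384; √2650384 = 1628.
q = (−90 + 1628)/2 = 769, and p = q + 90 = 859.
Check: 769 · 859 = 660571.

859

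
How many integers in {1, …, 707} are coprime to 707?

Factor: 707 = 7 · 101.
φ(707) = (7−1) · (101−1) = 6 · 100 = 600.

600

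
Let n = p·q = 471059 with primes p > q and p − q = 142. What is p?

Since p = q + 142, we have 471059 = q(q + 142), so q² + 142q − 471059 = 0.
Discriminant: 142² + 4·471059 = 20164 + 1884236 = 1904400; √1904400 = 1380.
q = (−142 + 1380)/2 = 619, and p = q + 142 = 761.
Check: 619 · 761 = 471059.

761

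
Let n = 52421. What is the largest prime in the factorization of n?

89

52421 = 19 · 2759
2759 = 31 · 89
89 is prime.
So 52421 = 19 · 31 · 89; the largest prime factor is 89.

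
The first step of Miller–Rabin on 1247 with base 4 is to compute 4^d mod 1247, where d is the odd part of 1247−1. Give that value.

173

1247 − 1 = 1246 = 2^1 · 623, so d = 623.
4^1 ≡ 4 (mod 1247)
4^2 ≡ 4^2 = 16 ≡ 16 (mod 1247)
4^4 ≡ 16^2 = 256 ≡ 256 (mod 1247)
4^8 ≡ 256^2 = 65536 ≡ 692 (mod 1247)
4^16 ≡ 692^2 = 478864 ≡ 16 (mod 1247)
4^32 ≡ 16^2 = 256 ≡ 256 (mod 1247)
4^64 ≡ 256^2 = 65536 ≡ 692 (mod 1247)
4^128 ≡ 692^2 = 478864 ≡ 16 (mod 1247)
4^256 ≡ 16^2 = 256 ≡ 256 (mod 1247)
4^512 ≡ 256^2 = 65536 ≡ 692 (mod 1247)
623 = 512 + 64 + 32 + 8 + 4 + 2 + 1 in binary powers of 2.
So 4^623 ≡ 692 · 692 · 256 · 692 · 256 · 16 · 4 ≡ 173 (mod 1247).
Squaring chain: 173; never reaches −1, so base 4 is a Miller–Rabin witness that 1247 is composite.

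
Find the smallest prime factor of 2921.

2921 is odd.
Digit sum 14, not divisible by 3.
Ends in 1: not divisible by 5.
7: 2921 = 7·417 + 2
11: 2921 = 11·265 + 6
13: 2921 = 13·224 + 9
17: 2921 = 17·171 + 14
19: 2921 = 19·153 + 14
23: 2921 = 23·127

23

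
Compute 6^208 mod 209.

6^1 ≡ 6 (mod 209)
6^2 ≡ 6^2 = 36 ≡ 36 (mod 209)
6^4 ≡ 36^2 = 1296 ≡ 42 (mod 209)
6^8 ≡ 42^2 = 1764 ≡ 92 (mod 209)
6^16 ≡ 92^2 = 8464 ≡ 104 (mod 209)
6^32 ≡ 104^2 = 10816 ≡ 157 (mod 209)
6^64 ≡ 157^2 = 24649 ≡ 196 (mod 209)
6^128 ≡ 196^2 = 38416 ≡ 169 (mod 209)
208 = 128 + 64 + 16 in binary powers of 2.
So 6^208 ≡ 169 · 196 · 104 ≡ 158 (mod 209).
Since 158 ≠ 1, base 6 is a Fermat witness: 209 is composite.

158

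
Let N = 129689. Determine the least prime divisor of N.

7

129689 is odd.
Digit sum 35, not divisible by 3.
Ends in 9: not divisible by 5.
7: 129689 = 7·18527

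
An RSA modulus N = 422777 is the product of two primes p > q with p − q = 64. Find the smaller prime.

Since p = q + 64, we have 422777 = q(q + 64), so q² + 64q − 422777 = 0.
Discriminant: 64² + 4·422777 = 4096 + 1691108 = 1695204; √1695204 = 1302.
q = (−64 + 1302)/2 = 619, and p = q + 64 = 683.
Check: 619 · 683 = 422777.

619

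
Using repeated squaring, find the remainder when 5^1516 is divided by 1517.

1513

5^1 ≡ 5 (mod 1517)
5^2 ≡ 5^2 = 25 ≡ 25 (mod 1517)
5^4 ≡ 25^2 = 625 ≡ 625 (mod 1517)
5^8 ≡ 625^2 = 390625 ≡ 756 (mod 1517)
5^16 ≡ 756^2 = 571536 ≡ 1144 (mod 1517)
5^32 ≡ 1144^2 = 1308736 ≡ 1082 (mod 1517)
5^64 ≡ 1082^2 = 1170724 ≡ 1117 (mod 1517)
5^128 ≡ 1117^2 = 1247689 ≡ 715 (mod 1517)
5^256 ≡ 715^2 = 511225 ≡ 1513 (mod 1517)
5^512 ≡ 1513^2 = 2289169 ≡ 16 (mod 1517)
5^1024 ≡ 16^2 = 256 ≡ 256 (mod 1517)
1516 = 1024 + 256 + 128 + 64 + 32 + 8 + 4 in binary powers of 2.
So 5^1516 ≡ 256 · 1513 · 715 · 1117 · 1082 · 756 · 625 ≡ 1513 (mod 1517).
Since 1513 ≠ 1, base 5 is a Fermat witness: 1517 is composite.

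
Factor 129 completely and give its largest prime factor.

43

129 = 3 · 43
43 is prime.
So 129 = 3 · 43; the largest prime factor is 43.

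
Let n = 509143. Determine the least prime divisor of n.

19

509143 is odd.
Digit sum 22, not divisible by 3.
Ends in 3: not divisible by 5.
7: 509143 = 7·72734 + 5
11: 509143 = 11·46285 + 8
13: 509143 = 13·39164 + 11
17: 509143 = 17·29949 + 10
19: 509143 = 19·26797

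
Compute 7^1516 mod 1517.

107

7^1 ≡ 7 (mod 1517)
7^2 ≡ 7^2 = 49 ≡ 49 (mod 1517)
7^4 ≡ 49^2 = 2401 ≡ 884 (mod 1517)
7^8 ≡ 884^2 = 781456 ≡ 201 (mod 1517)
7^16 ≡ 201^2 = 40401 ≡ 959 (mod 1517)
7^32 ≡ 959^2 = 919681 ≡ 379 (mod 1517)
7^64 ≡ 379^2 = 143641 ≡ 1043 (mod 1517)
7^128 ≡ 1043^2 = 1087849 ≡ 160 (mod 1517)
7^256 ≡ 160^2 = 25600 ≡ 1328 (mod 1517)
7^512 ≡ 1328^2 = 1763584 ≡ 830 (mod 1517)
7^1024 ≡ 830^2 = 688900 ≡ 182 (mod 1517)
1516 = 1024 + 256 + 128 + 64 + 32 + 8 + 4 in binary powers of 2.
So 7^1516 ≡ 182 · 1328 · 160 · 1043 · 379 · 201 · 884 ≡ 107 (mod 1517).
Since 107 ≠ 1, base 7 is a Fermat witness: 1517 is composite.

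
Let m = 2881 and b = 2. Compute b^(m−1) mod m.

895

2^1 ≡ 2 (mod 2881)
2^2 ≡ 2^2 = 4 ≡ 4 (mod 2881)
2^4 ≡ 4^2 = 16 ≡ 16 (mod 2881)
2^8 ≡ 16^2 = 256 ≡ 256 (mod 2881)
2^16 ≡ 256^2 = 65536 ≡ 2154 (mod 2881)
2^32 ≡ 2154^2 = 4639716 ≡ 1306 (mod 2881)
2^64 ≡ 1306^2 = 1705636 ≡ 84 (mod 2881)
2^128 ≡ 84^2 = 7056 ≡ 1294 (mod 2881)
2^256 ≡ 1294^2 = 1674436 ≡ 575 (mod 2881)
2^512 ≡ 575^2 = 330625 ≡ 2191 (mod 2881)
2^1024 ≡ 2191^2 = 4800481 ≡ 735 (mod 2881)
2^2048 ≡ 735^2 = 540225 ≡ 1478 (mod 2881)
2880 = 2048 + 512 + 256 + 64 in binary powers of 2.
So 2^2880 ≡ 1478 · 2191 · 575 · 84 ≡ 895 (mod 2881).
Since 895 ≠ 1, base 2 is a Fermat witness: 2881 is composite.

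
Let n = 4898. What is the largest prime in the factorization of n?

79

4898 = 2 · 2449
2449 = 31 · 79
79 is prime.
So 4898 = 2 · 31 · 79; the largest prime factor is 79.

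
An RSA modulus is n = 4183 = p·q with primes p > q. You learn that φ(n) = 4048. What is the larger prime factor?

89

φ(n) = (p−1)(q−1) = n − (p+q) + 1, so p + q = 4183 − 4048 + 1 = 136.
p and q are the roots of t² − 136t + 4183 = 0.
Discriminant: 136² − 4·4183 = 18496 − 16732 = 1764; √1764 = 42.
q = (136 − 42)/2 = 47, p = (136 + 42)/2 = 89.
Check: 47 · 89 = 4183.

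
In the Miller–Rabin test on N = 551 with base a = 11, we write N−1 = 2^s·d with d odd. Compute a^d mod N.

520

551 − 1 = 550 = 2^1 · 275, so d = 275.
11^1 ≡ 11 (mod 551)
11^2 ≡ 11^2 = 121 ≡ 121 (mod 551)
11^4 ≡ 121^2 = 14641 ≡ 315 (mod 551)
11^8 ≡ 315^2 = 99225 ≡ 45 (mod 551)
11^16 ≡ 45^2 = 2025 ≡ 372 (mod 551)
11^32 ≡ 372^2 = 138384 ≡ 83 (mod 551)
11^64 ≡ 83^2 = 6889 ≡ 277 (mod 551)
11^128 ≡ 277^2 = 76729 ≡ 140 (mod 551)
11^256 ≡ 140^2 = 19600 ≡ 315 (mod 551)
275 = 256 + 16 + 2 + 1 in binary powers of 2.
So 11^275 ≡ 315 · 372 · 121 · 11 ≡ 520 (mod 551).
Squaring chain: 520; never reaches −1, so base 11 is a Miller–Rabin witness that 551 is composite.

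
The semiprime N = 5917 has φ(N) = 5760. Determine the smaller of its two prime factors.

61

φ(n) = (p−1)(q−1) = n − (p+q) + 1, so p + q = 5917 − 5760 + 1 = 158.
p and q are the roots of t² − 158t + 5917 = 0.
Discriminant: 158² − 4·5917 = 24964 − 23668 = 1296; √1296 = 36.
q = (158 − 36)/2 = 61, p = (158 + 36)/2 = 97.
Check: 61 · 97 = 5917.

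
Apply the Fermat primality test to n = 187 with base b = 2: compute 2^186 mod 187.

174

2^1 ≡ 2 (mod 187)
2^2 ≡ 2^2 = 4 ≡ 4 (mod 187)
2^4 ≡ 4^2 = 16 ≡ 16 (mod 187)
2^8 ≡ 16^2 = 256 ≡ 69 (mod 187)
2^16 ≡ 69^2 = 4761 ≡ 86 (mod 187)
2^32 ≡ 86^2 = 7396 ≡ 103 (mod 187)
2^64 ≡ 103^2 = 10609 ≡ 137 (mod 187)
2^128 ≡ 137^2 = 18769 ≡ 69 (mod 187)
186 = 128 + 32 + 16 + 8 + 2 in binary powers of 2.
So 2^186 ≡ 69 · 103 · 86 · 69 · 4 ≡ 174 (mod 187).
Since 174 ≠ 1, base 2 is a Fermat witness: 187 is composite.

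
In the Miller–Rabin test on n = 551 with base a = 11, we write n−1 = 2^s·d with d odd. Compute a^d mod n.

520

551 − 1 = 550 = 2^1 · 275, so d = 275.
11^1 ≡ 11 (mod 551)
11^2 ≡ 11^2 = 121 ≡ 121 (mod 551)
11^4 ≡ 121^2 = 14641 ≡ 315 (mod 551)
11^8 ≡ 315^2 = 99225 ≡ 45 (mod 551)
11^16 ≡ 45^2 = 2025 ≡ 372 (mod 551)
11^32 ≡ 372^2 = 138384 ≡ 83 (mod 551)
11^64 ≡ 83^2 = 6889 ≡ 277 (mod 551)
11^128 ≡ 277^2 = 76729 ≡ 140 (mod 551)
11^256 ≡ 140^2 = 19600 ≡ 315 (mod 551)
275 = 256 + 16 + 2 + 1 in binary powers of 2.
So 11^275 ≡ 315 · 372 · 121 · 11 ≡ 520 (mod 551).
Squaring chain: 520; never reaches −1, so base 11 is a Miller–Rabin witness that 551 is composite.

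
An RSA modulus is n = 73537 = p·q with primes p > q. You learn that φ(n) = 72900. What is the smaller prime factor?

151

φ(n) = (p−1)(q−1) = n − (p+q) + 1, so p + q = 73537 − 72900 + 1 = 638.
p and q are the roots of t² − 638t + 73537 = 0.
Discriminant: 638² − 4·73537 = 407044 − 294148 = 112896; √112896 = 336.
q = (638 − 336)/2 = 151, p = (638 + 336)/2 = 487.
Check: 151 · 487 = 73537.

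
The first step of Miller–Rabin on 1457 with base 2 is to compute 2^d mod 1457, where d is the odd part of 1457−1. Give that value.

870

1457 − 1 = 1456 = 2^4 · 91, so d = 91.
2^1 ≡ 2 (mod 1457)
2^2 ≡ 2^2 = 4 ≡ 4 (mod 1457)
2^4 ≡ 4^2 = 16 ≡ 16 (mod 1457)
2^8 ≡ 16^2 = 256 ≡ 256 (mod 1457)
2^16 ≡ 256^2 = 65536 ≡ 1428 (mod 1457)
2^32 ≡ 1428^2 = 2039184 ≡ 841 (mod 1457)
2^64 ≡ 841^2 = 707281 ≡ 636 (mod 1457)
91 = 64 + 16 + 8 + 2 + 1 in binary powers of 2.
So 2^91 ≡ 636 · 1428 · 256 · 4 · 2 ≡ 870 (mod 1457).
Squaring chain: 870 → 717 → 1225 → 1372; never reaches −1, so base 2 is a Miller–Rabin witness that 1457 is composite.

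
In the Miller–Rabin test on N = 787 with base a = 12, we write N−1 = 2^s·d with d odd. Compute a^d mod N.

786

787 − 1 = 786 = 2^1 · 393, so d = 393.
12^1 ≡ 12 (mod 787)
12^2 ≡ 12^2 = 144 ≡ 144 (mod 787)
12^4 ≡ 144^2 = 20736 ≡ 274 (mod 787)
12^8 ≡ 274^2 = 75076 ≡ 311 (mod 787)
12^16 ≡ 311^2 = 96721 ≡ 707 (mod 787)
12^32 ≡ 707^2 = 499849 ≡ 104 (mod 787)
12^64 ≡ 104^2 = 10816 ≡ 585 (mod 787)
12^128 ≡ 585^2 = 342225 ≡ 667 (mod 787)
12^256 ≡ 667^2 = 444889 ≡ 234 (mod 787)
393 = 256 + 128 + 8 + 1 in binary powers of 2.
So 12^393 ≡ 234 · 667 · 311 · 12 ≡ 786 (mod 787).
Since 12^d ≡ 786 (mod 787), base 12 does not prove 787 composite.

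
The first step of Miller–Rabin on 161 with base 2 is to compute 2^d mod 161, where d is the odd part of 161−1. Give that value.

161 − 1 = 160 = 2^5 · 5, so d = 5.
2^1 ≡ 2 (mod 161)
2^2 ≡ 2^2 = 4 ≡ 4 (mod 161)
2^4 ≡ 4^2 = 16 ≡ 16 (mod 161)
5 = 4 + 1 in binary powers of 2.
So 2^5 ≡ 16 · 2 ≡ 32 (mod 161).
Squaring chain: 32 → 58 → 144 → 128 → 123; never reaches −1, so base 2 is a Miller–Rabin witness that 161 is composite.

32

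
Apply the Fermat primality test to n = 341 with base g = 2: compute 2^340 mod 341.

1

2^1 ≡ 2 (mod 341)
2^2 ≡ 2^2 = 4 ≡ 4 (mod 341)
2^4 ≡ 4^2 = 16 ≡ 16 (mod 341)
2^8 ≡ 16^2 = 256 ≡ 256 (mod 341)
2^16 ≡ 256^2 = 65536 ≡ 64 (mod 341)
2^32 ≡ 64^2 = 4096 ≡ 4 (mod 341)
2^64 ≡ 4^2 = 16 ≡ 16 (mod 341)
2^128 ≡ 16^2 = 256 ≡ 256 (mod 341)
2^256 ≡ 256^2 = 65536 ≡ 64 (mod 341)
340 = 256 + 64 + 16 + 4 in binary powers of 2.
So 2^340 ≡ 64 · 16 · 64 · 16 ≡ 1 (mod 341).
Since the result is 1, base 2 gives no evidence that 341 is composite.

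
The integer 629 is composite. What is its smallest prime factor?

17

629 is odd.
Digit sum 17, not divisible by 3.
Ends in 9: not divisible by 5.
7: 629 = 7·89 + 6
11: 629 = 11·57 + 2
13: 629 = 13·48 + 5
17: 629 = 17·37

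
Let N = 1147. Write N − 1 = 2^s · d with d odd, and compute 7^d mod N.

1025

1147 − 1 = 1146 = 2^1 · 573, so d = 573.
7^1 ≡ 7 (mod 1147)
7^2 ≡ 7^2 = 49 ≡ 49 (mod 1147)
7^4 ≡ 49^2 = 2401 ≡ 107 (mod 1147)
7^8 ≡ 107^2 = 11449 ≡ 1126 (mod 1147)
7^16 ≡ 1126^2 = 1267876 ≡ 441 (mod 1147)
7^32 ≡ 441^2 = 194481 ≡ 638 (mod 1147)
7^64 ≡ 638^2 = 407044 ≡ 1006 (mod 1147)
7^128 ≡ 1006^2 = 1012036 ≡ 382 (mod 1147)
7^256 ≡ 382^2 = 145924 ≡ 255 (mod 1147)
7^512 ≡ 255^2 = 65025 ≡ 793 (mod 1147)
573 = 512 + 32 + 16 + 8 + 4 + 1 in binary powers of 2.
So 7^573 ≡ 793 · 638 · 441 · 1126 · 107 · 7 ≡ 1025 (mod 1147).
Squaring chain: 1025; never reaches −1, so base 7 is a Miller–Rabin witness that 1147 is composite.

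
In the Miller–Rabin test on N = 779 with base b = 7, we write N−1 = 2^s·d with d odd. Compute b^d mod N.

779 − 1 = 778 = 2^1 · 389, so d = 389.
7^1 ≡ 7 (mod 779)
7^2 ≡ 7^2 = 49 ≡ 49 (mod 779)
7^4 ≡ 49^2 = 2401 ≡ 64 (mod 779)
7^8 ≡ 64^2 = 4096 ≡ 201 (mod 779)
7^16 ≡ 201^2 = 40401 ≡ 672 (mod 779)
7^32 ≡ 672^2 = 451584 ≡ 543 (mod 779)
7^64 ≡ 543^2 = 294849 ≡ 387 (mod 779)
7^128 ≡ 387^2 = 149769 ≡ 201 (mod 779)
7^256 ≡ 201^2 = 40401 ≡ 672 (mod 779)
389 = 256 + 128 + 4 + 1 in binary powers of 2.
So 7^389 ≡ 672 · 201 · 64 · 7 ≡ 315 (mod 779).
Squaring chain: 315; never reaches −1, so base 7 is a Miller–Rabin witness that 779 is composite.

315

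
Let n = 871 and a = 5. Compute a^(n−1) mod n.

129

5^1 ≡ 5 (mod 871)
5^2 ≡ 5^2 = 25 ≡ 25 (mod 871)
5^4 ≡ 25^2 = 625 ≡ 625 (mod 871)
5^8 ≡ 625^2 = 390625 ≡ 417 (mod 871)
5^16 ≡ 417^2 = 173889 ≡ 560 (mod 871)
5^32 ≡ 560^2 = 313600 ≡ 40 (mod 871)
5^64 ≡ 40^2 = 1600 ≡ 729 (mod 871)
5^128 ≡ 729^2 = 531441 ≡ 131 (mod 871)
5^256 ≡ 131^2 = 17161 ≡ 612 (mod 871)
5^512 ≡ 612^2 = 374544 ≡ 14 (mod 871)
870 = 512 + 256 + 64 + 32 + 4 + 2 in binary powers of 2.
So 5^870 ≡ 14 · 612 · 729 · 40 · 625 · 25 ≡ 129 (mod 871).
Since 129 ≠ 1, base 5 is a Fermat witness: 871 is composite.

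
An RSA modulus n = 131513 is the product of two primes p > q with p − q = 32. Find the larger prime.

Since p = q + 32, we have 131513 = q(q + 32), so q² + 32q − 131513 = 0.
Discriminant: 32² + 4·131513 = 1024 + 526052 = 527076; √527076 = 726.
q = (−32 + 726)/2 = 347, and p = q + 32 = 379.
Check: 347 · 379 = 131513.

379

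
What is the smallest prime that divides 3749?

3749 is odd.
Digit sum 23, not divisible by 3.
Ends in 9: not divisible by 5.
7: 3749 = 7·535 + 4
11: 3749 = 11·340 + 9
13: 3749 = 13·288 + 5
17: 3749 = 17·220 + 9
19: 3749 = 19·197 + 6
23: 3749 = 23·163

23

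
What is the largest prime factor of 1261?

97

1261 = 13 · 97
97 is prime.
So 1261 = 13 · 97; the largest prime factor is 97.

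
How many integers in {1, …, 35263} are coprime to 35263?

Factor: 35263 = 179 · 197.
φ(35263) = (179−1) · (197−1) = 178 · 196 = 34888.

34888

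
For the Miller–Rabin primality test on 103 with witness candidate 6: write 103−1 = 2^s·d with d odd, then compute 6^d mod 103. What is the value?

102

103 − 1 = 102 = 2^1 · 51, so d = 51.
6^1 ≡ 6 (mod 103)
6^2 ≡ 6^2 = 36 ≡ 36 (mod 103)
6^4 ≡ 36^2 = 1296 ≡ 60 (mod 103)
6^8 ≡ 60^2 = 3600 ≡ 98 (mod 103)
6^16 ≡ 98^2 = 9604 ≡ 25 (mod 103)
6^32 ≡ 25^2 = 625 ≡ 7 (mod 103)
51 = 32 + 16 + 2 + 1 in binary powers of 2.
So 6^51 ≡ 7 · 25 · 36 · 6 ≡ 102 (mod 103).
Since 6^d ≡ 102 (mod 103), base 6 does not prove 103 composite.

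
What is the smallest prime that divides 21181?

21181 is odd.
Digit sum 13, not divisible by 3.
Ends in 1: not divisible by 5.
7: 21181 = 7·3025 + 6
11: 21181 = 11·1925 + 6
13: 21181 = 13·1629 + 4
17: 21181 = 17·1245 + 16
19: 21181 = 19·1114 + 15
23: 21181 = 23·920 + 21
29: 21181 = 29·730 + 11
31: 21181 = 31·683 + 8
37: 21181 = 37·572 + 17
41: 21181 = 41·516 + 25
43: 21181 = 43·492 + 25
47: 21181 = 47·450 + 31
53: 21181 = 53·399 + 34
59: 21181 = 59·359

59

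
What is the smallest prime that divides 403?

13

403 is odd.
Digit sum 7, not divisible by 3.
Ends in 3: not divisible by 5.
7: 403 = 7·57 + 4
11: 403 = 11·36 + 7
13: 403 = 13·31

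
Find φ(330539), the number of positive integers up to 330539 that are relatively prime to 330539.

Factor: 330539 = 11 · 151 · 199.
φ(330539) = (11−1) · (151−1) · (199−1) = 10 · 150 · 198 = 297000.

297000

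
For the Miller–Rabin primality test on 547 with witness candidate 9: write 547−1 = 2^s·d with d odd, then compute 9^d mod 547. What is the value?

547 − 1 = 546 = 2^1 · 273, so d = 273.
9^1 ≡ 9 (mod 547)
9^2 ≡ 9^2 = 81 ≡ 81 (mod 547)
9^4 ≡ 81^2 = 6561 ≡ 544 (mod 547)
9^8 ≡ 544^2 = 295936 ≡ 9 (mod 547)
9^16 ≡ 9^2 = 81 ≡ 81 (mod 547)
9^32 ≡ 81^2 = 6561 ≡ 544 (mod 547)
9^64 ≡ 544^2 = 295936 ≡ 9 (mod 547)
9^128 ≡ 9^2 = 81 ≡ 81 (mod 547)
9^256 ≡ 81^2 = 6561 ≡ 544 (mod 547)
273 = 256 + 16 + 1 in binary powers of 2.
So 9^273 ≡ 544 · 81 · 9 ≡ 1 (mod 547).
Since 9^d ≡ 1 (mod 547), base 9 does not prove 547 composite.

1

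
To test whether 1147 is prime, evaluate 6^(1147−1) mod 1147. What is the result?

776

6^1 ≡ 6 (mod 1147)
6^2 ≡ 6^2 = 36 ≡ 36 (mod 1147)
6^4 ≡ 36^2 = 1296 ≡ 149 (mod 1147)
6^8 ≡ 149^2 = 22201 ≡ 408 (mod 1147)
6^16 ≡ 408^2 = 166464 ≡ 149 (mod 1147)
6^32 ≡ 149^2 = 22201 ≡ 408 (mod 1147)
6^64 ≡ 408^2 = 166464 ≡ 149 (mod 1147)
6^128 ≡ 149^2 = 22201 ≡ 408 (mod 1147)
6^256 ≡ 408^2 = 166464 ≡ 149 (mod 1147)
6^512 ≡ 149^2 = 22201 ≡ 408 (mod 1147)
6^1024 ≡ 408^2 = 166464 ≡ 149 (mod 1147)
1146 = 1024 + 64 + 32 + 16 + 8 + 2 in binary powers of 2.
So 6^1146 ≡ 149 · 149 · 408 · 149 · 408 · 36 ≡ 776 (mod 1147).
Since 776 ≠ 1, base 6 is a Fermat witness: 1147 is composite.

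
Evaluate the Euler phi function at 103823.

Factor: 103823 = 47^3.
φ(103823) = 47^2·(47−1) = 101614.

101614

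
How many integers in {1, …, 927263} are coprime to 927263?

894240

Factor: 927263 = 47 · 109 · 181.
φ(927263) = (47−1) · (109−1) · (181−1) = 46 · 108 · 180 = 894240.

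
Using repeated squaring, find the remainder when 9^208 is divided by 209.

9^1 ≡ 9 (mod 209)
9^2 ≡ 9^2 = 81 ≡ 81 (mod 209)
9^4 ≡ 81^2 = 6561 ≡ 82 (mod 209)
9^8 ≡ 82^2 = 6724 ≡ 36 (mod 209)
9^16 ≡ 36^2 = 1296 ≡ 42 (mod 209)
9^32 ≡ 42^2 = 1764 ≡ 92 (mod 209)
9^64 ≡ 92^2 = 8464 ≡ 104 (mod 209)
9^128 ≡ 104^2 = 10816 ≡ 157 (mod 209)
208 = 128 + 64 + 16 in binary powers of 2.
So 9^208 ≡ 157 · 104 · 42 ≡ 47 (mod 209).
Since 47 ≠ 1, base 9 is a Fermat witness: 209 is composite.

47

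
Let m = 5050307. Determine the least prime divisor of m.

5050307 is odd.
Digit sum 20, not divisible by 3.
Ends in 7: not divisible by 5.
7: 5050307 = 7·721472 + 3
11: 5050307 = 11·459118 + 9
13: 5050307 = 13·388485 + 2
17: 5050307 = 17·297076 + 15
19: 5050307 = 19·265805 + 12
23: 5050307 = 23·219578 + 13
29: 5050307 = 29·174148 + 15
31: 5050307 = 31·162913 + 4
37: 5050307 = 37·136494 + 29
41: 5050307 = 41·123178 + 9
43: 5050307 = 43·117449

43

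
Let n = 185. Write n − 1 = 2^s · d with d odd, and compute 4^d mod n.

99

185 − 1 = 184 = 2^3 · 23, so d = 23.
4^1 ≡ 4 (mod 185)
4^2 ≡ 4^2 = 16 ≡ 16 (mod 185)
4^4 ≡ 16^2 = 256 ≡ 71 (mod 185)
4^8 ≡ 71^2 = 5041 ≡ 46 (mod 185)
4^16 ≡ 46^2 = 2116 ≡ 81 (mod 185)
23 = 16 + 4 + 2 + 1 in binary powers of 2.
So 4^23 ≡ 81 · 71 · 16 · 4 ≡ 99 (mod 185).
Squaring chain: 99 → 181 → 16; never reaches −1, so base 4 is a Miller–Rabin witness that 185 is composite.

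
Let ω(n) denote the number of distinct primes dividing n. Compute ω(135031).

135031 = 13^2 · 799
799 = 17 · 47
135031 = 13^2 · 17 · 47, which has 3 distinct prime factors.

3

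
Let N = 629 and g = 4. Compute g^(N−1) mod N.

562

4^1 ≡ 4 (mod 629)
4^2 ≡ 4^2 = 16 ≡ 16 (mod 629)
4^4 ≡ 16^2 = 256 ≡ 256 (mod 629)
4^8 ≡ 256^2 = 65536 ≡ 120 (mod 629)
4^16 ≡ 120^2 = 14400 ≡ 562 (mod 629)
4^32 ≡ 562^2 = 315844 ≡ 86 (mod 629)
4^64 ≡ 86^2 = 7396 ≡ 477 (mod 629)
4^128 ≡ 477^2 = 227529 ≡ 460 (mod 629)
4^256 ≡ 460^2 = 211600 ≡ 256 (mod 629)
4^512 ≡ 256^2 = 65536 ≡ 120 (mod 629)
628 = 512 + 64 + 32 + 16 + 4 in binary powers of 2.
So 4^628 ≡ 120 · 477 · 86 · 562 · 256 ≡ 562 (mod 629).
Since 562 ≠ 1, base 4 is a Fermat witness: 629 is composite.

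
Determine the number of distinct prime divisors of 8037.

3

8037 = 3^2 · 893
893 = 19 · 47
8037 = 3^2 · 19 · 47, which has 3 distinct prime factors.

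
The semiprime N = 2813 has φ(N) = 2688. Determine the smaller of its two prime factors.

φ(n) = (p−1)(q−1) = n − (p+q) + 1, so p + q = 2813 − 2688 + 1 = 126.
p and q are the roots of t² − 126t + 2813 = 0.
Discriminant: 126² − 4·2813 = 15876 − 11252 = 4624; √4624 = 68.
q = (126 − 68)/2 = 29, p = (126 + 68)/2 = 97.
Check: 29 · 97 = 2813.

29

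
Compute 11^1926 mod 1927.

11^1 ≡ 11 (mod 1927)
11^2 ≡ 11^2 = 121 ≡ 121 (mod 1927)
11^4 ≡ 121^2 = 14641 ≡ 1152 (mod 1927)
11^8 ≡ 1152^2 = 1327104 ≡ 1328 (mod 1927)
11^16 ≡ 1328^2 = 1763584 ≡ 379 (mod 1927)
11^32 ≡ 379^2 = 143641 ≡ 1043 (mod 1927)
11^64 ≡ 1043^2 = 1087849 ≡ 1021 (mod 1927)
11^128 ≡ 1021^2 = 1042441 ≡ 1861 (mod 1927)
11^256 ≡ 1861^2 = 3463321 ≡ 502 (mod 1927)
11^512 ≡ 502^2 = 252004 ≡ 1494 (mod 1927)
11^1024 ≡ 1494^2 = 2232036 ≡ 570 (mod 1927)
1926 = 1024 + 512 + 256 + 128 + 4 + 2 in binary powers of 2.
So 11^1926 ≡ 570 · 1494 · 502 · 1861 · 1152 · 121 ≡ 484 (mod 1927).
Since 484 ≠ 1, base 11 is a Fermat witness: 1927 is composite.

484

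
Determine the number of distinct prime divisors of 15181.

15181 = 17 · 893
893 = 19 · 47
15181 = 17 · 19 · 47, which has 3 distinct prime factors.

3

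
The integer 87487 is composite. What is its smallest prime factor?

87487 is odd.
Digit sum 34, not divisible by 3.
Ends in 7: not divisible by 5.
7: 87487 = 7·12498 + 1
11: 87487 = 11·7953 + 4
13: 87487 = 13·6729 + 10
17: 87487 = 17·5146 + 5
19: 87487 = 19·4604 + 11
23: 87487 = 23·3803 + 18
29: 87487 = 29·3016 + 23
31: 87487 = 31·2822 + 5
37: 87487 = 37·2364 + 19
41: 87487 = 41·2133 + 34
43: 87487 = 43·2034 + 25
47: 87487 = 47·1861 + 20
53: 87487 = 53·1650 + 37
59: 87487 = 59·1482 + 49
61: 87487 = 61·1434 + 13
67: 87487 = 67·1305 + 52
71: 87487 = 71·1232 + 15
73: 87487 = 73·1198 + 33
79: 87487 = 79·1107 + 34
83: 87487 = 83·1054 + 5
89: 87487 = 89·983

89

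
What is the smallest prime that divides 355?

355 is odd.
Digit sum 13, not divisible by 3.
Ends in 5: divisible by 5.

5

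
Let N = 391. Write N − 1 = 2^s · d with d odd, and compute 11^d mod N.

391 − 1 = 390 = 2^1 · 195, so d = 195.
11^1 ≡ 11 (mod 391)
11^2 ≡ 11^2 = 121 ≡ 121 (mod 391)
11^4 ≡ 121^2 = 14641 ≡ 174 (mod 391)
11^8 ≡ 174^2 = 30276 ≡ 169 (mod 391)
11^16 ≡ 169^2 = 28561 ≡ 18 (mod 391)
11^32 ≡ 18^2 = 324 ≡ 324 (mod 391)
11^64 ≡ 324^2 = 104976 ≡ 188 (mod 391)
11^128 ≡ 188^2 = 35344 ≡ 154 (mod 391)
195 = 128 + 64 + 2 + 1 in binary powers of 2.
So 11^195 ≡ 154 · 188 · 121 · 11 ≡ 107 (mod 391).
Squaring chain: 107; never reaches −1, so base 11 is a Miller–Rabin witness that 391 is composite.

107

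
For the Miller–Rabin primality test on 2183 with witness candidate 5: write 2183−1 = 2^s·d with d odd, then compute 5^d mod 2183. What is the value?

2183 − 1 = 2182 = 2^1 · 1091, so d = 1091.
5^1 ≡ 5 (mod 2183)
5^2 ≡ 5^2 = 25 ≡ 25 (mod 2183)
5^4 ≡ 25^2 = 625 ≡ 625 (mod 2183)
5^8 ≡ 625^2 = 390625 ≡ 2051 (mod 2183)
5^16 ≡ 2051^2 = 4206601 ≡ 2143 (mod 2183)
5^32 ≡ 2143^2 = 4592449 ≡ 1600 (mod 2183)
5^64 ≡ 1600^2 = 2560000 ≡ 1524 (mod 2183)
5^128 ≡ 1524^2 = 2322576 ≡ 2047 (mod 2183)
5^256 ≡ 2047^2 = 4190209 ≡ 1032 (mod 2183)
5^512 ≡ 1032^2 = 1065024 ≡ 1903 (mod 2183)
5^1024 ≡ 1903^2 = 3621409 ≡ 1995 (mod 2183)
1091 = 1024 + 64 + 2 + 1 in binary powers of 2.
So 5^1091 ≡ 1995 · 1524 · 25 · 5 ≡ 298 (mod 2183).
Squaring chain: 298; never reaches −1, so base 5 is a Miller–Rabin witness that 2183 is composite.

298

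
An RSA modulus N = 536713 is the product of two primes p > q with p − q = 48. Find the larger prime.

Since p = q + 48, we have 536713 = q(q + 48), so q² + 48q − 536713 = 0.
Discriminant: 48² + 4·536713 = 2304 + 2146852 = 2149156; √2149156 = 1466.
q = (−48 + 1466)/2 = 709, and p = q + 48 = 757.
Check: 709 · 757 = 536713.

757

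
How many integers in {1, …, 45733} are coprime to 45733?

41328

Factor: 45733 = 19 · 29 · 83.
φ(45733) = (19−1) · (29−1) · (83−1) = 18 · 28 · 82 = 41328.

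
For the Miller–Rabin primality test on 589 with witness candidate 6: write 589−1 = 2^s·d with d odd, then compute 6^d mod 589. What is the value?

589 − 1 = 588 = 2^2 · 147, so d = 147.
6^1 ≡ 6 (mod 589)
6^2 ≡ 6^2 = 36 ≡ 36 (mod 589)
6^4 ≡ 36^2 = 1296 ≡ 118 (mod 589)
6^8 ≡ 118^2 = 13924 ≡ 377 (mod 589)
6^16 ≡ 377^2 = 142129 ≡ 180 (mod 589)
6^32 ≡ 180^2 = 32400 ≡ 5 (mod 589)
6^64 ≡ 5^2 = 25 ≡ 25 (mod 589)
6^128 ≡ 25^2 = 625 ≡ 36 (mod 589)
147 = 128 + 16 + 2 + 1 in binary powers of 2.
So 6^147 ≡ 36 · 180 · 36 · 6 ≡ 216 (mod 589).
Squaring chain: 216 → 125; never reaches −1, so base 6 is a Miller–Rabin witness that 589 is composite.

216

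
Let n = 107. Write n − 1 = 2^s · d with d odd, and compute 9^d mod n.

1

107 − 1 = 106 = 2^1 · 53, so d = 53.
9^1 ≡ 9 (mod 107)
9^2 ≡ 9^2 = 81 ≡ 81 (mod 107)
9^4 ≡ 81^2 = 6561 ≡ 34 (mod 107)
9^8 ≡ 34^2 = 1156 ≡ 86 (mod 107)
9^16 ≡ 86^2 = 7396 ≡ 13 (mod 107)
9^32 ≡ 13^2 = 169 ≡ 62 (mod 107)
53 = 32 + 16 + 4 + 1 in binary powers of 2.
So 9^53 ≡ 62 · 13 · 34 · 9 ≡ 1 (mod 107).
Since 9^d ≡ 1 (mod 107), base 9 does not prove 107 composite.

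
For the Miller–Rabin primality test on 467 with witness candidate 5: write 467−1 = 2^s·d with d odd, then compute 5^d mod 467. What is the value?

466

467 − 1 = 466 = 2^1 · 233, so d = 233.
5^1 ≡ 5 (mod 467)
5^2 ≡ 5^2 = 25 ≡ 25 (mod 467)
5^4 ≡ 25^2 = 625 ≡ 158 (mod 467)
5^8 ≡ 158^2 = 24964 ≡ 213 (mod 467)
5^16 ≡ 213^2 = 45369 ≡ 70 (mod 467)
5^32 ≡ 70^2 = 4900 ≡ 230 (mod 467)
5^64 ≡ 230^2 = 52900 ≡ 129 (mod 467)
5^128 ≡ 129^2 = 16641 ≡ 296 (mod 467)
233 = 128 + 64 + 32 + 8 + 1 in binary powers of 2.
So 5^233 ≡ 296 · 129 · 230 · 213 · 5 ≡ 466 (mod 467).
Since 5^d ≡ 466 (mod 467), base 5 does not prove 467 composite.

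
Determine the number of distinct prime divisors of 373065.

6

373065 = 3 · 124355
124355 = 5 · 24871
24871 = 7 · 3553
3553 = 11 · 323
323 = 17 · 19
373065 = 3 · 5 · 7 · 11 · 17 · 19, which has 6 distinct prime factors.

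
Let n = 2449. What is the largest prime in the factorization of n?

2449 = 31 · 79
79 is prime.
So 2449 = 31 · 79; the largest prime factor is 79.

79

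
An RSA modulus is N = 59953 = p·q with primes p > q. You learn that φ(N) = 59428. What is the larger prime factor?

φ(n) = (p−1)(q−1) = n − (p+q) + 1, so p + q = 59953 − 59428 + 1 = 526.
p and q are the roots of t² − 526t + 59953 = 0.
Discriminant: 526² − 4·59953 = 276676 − 239812 = 36864; √36864 = 192.
q = (526 − 192)/2 = 167, p = (526 + 192)/2 = 359.
Check: 167 · 359 = 59953.

359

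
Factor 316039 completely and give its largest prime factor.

89

316039 = 53 · 5963
5963 = 67 · 89
89 is prime.
So 316039 = 53 · 67 · 89; the largest prime factor is 89.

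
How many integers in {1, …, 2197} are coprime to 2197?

2028

Factor: 2197 = 13^3.
φ(2197) = 13^2·(13−1) = 2028.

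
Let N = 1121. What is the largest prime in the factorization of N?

1121 = 19 · 59
59 is prime.
So 1121 = 19 · 59; the largest prime factor is 59.

59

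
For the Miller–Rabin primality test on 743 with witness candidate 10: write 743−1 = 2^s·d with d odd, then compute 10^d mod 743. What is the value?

743 − 1 = 742 = 2^1 · 371, so d = 371.
10^1 ≡ 10 (mod 743)
10^2 ≡ 10^2 = 100 ≡ 100 (mod 743)
10^4 ≡ 100^2 = 10000 ≡ 341 (mod 743)
10^8 ≡ 341^2 = 116281 ≡ 373 (mod 743)
10^16 ≡ 373^2 = 139129 ≡ 188 (mod 743)
10^32 ≡ 188^2 = 35344 ≡ 423 (mod 743)
10^64 ≡ 423^2 = 178929 ≡ 609 (mod 743)
10^128 ≡ 609^2 = 370881 ≡ 124 (mod 743)
10^256 ≡ 124^2 = 15376 ≡ 516 (mod 743)
371 = 256 + 64 + 32 + 16 + 2 + 1 in binary powers of 2.
So 10^371 ≡ 516 · 609 · 423 · 188 · 100 · 10 ≡ 742 (mod 743).
Since 10^d ≡ 742 (mod 743), base 10 does not prove 743 composite.

742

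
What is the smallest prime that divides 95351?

97

95351 is odd.
Digit sum 23, not divisible by 3.
Ends in 1: not divisible by 5.
7: 95351 = 7·13621 + 4
11: 95351 = 11·8668 + 3
13: 95351 = 13·7334 + 9
17: 95351 = 17·5608 + 15
19: 95351 = 19·5018 + 9
23: 95351 = 23·4145 + 16
29: 95351 = 29·3287 + 28
31: 95351 = 31·3075 + 26
37: 95351 = 37·2577 + 2
41: 95351 = 41·2325 + 26
43: 95351 = 43·2217 + 20
47: 95351 = 47·2028 + 35
53: 95351 = 53·1799 + 4
59: 95351 = 59·1616 + 7
61: 95351 = 61·1563 + 8
67: 95351 = 67·1423 + 10
71: 95351 = 71·1342 + 69
73: 95351 = 73·1306 + 13
79: 95351 = 79·1206 + 77
83: 95351 = 83·1148 + 67
89: 95351 = 89·1071 + 32
97: 95351 = 97·983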